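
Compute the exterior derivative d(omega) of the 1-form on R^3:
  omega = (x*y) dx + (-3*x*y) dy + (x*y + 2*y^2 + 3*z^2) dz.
d(omega) = (-x - 3*y) dx ∧ dy + (y) dx ∧ dz + (x + 4*y) dy ∧ dz

For a 1-form omega = sum_i f_i dx_i, the exterior derivative is
  d(omega) = sum_{i < j} (∂f_j/∂x_i - ∂f_i/∂x_j) dx_i ∧ dx_j.
  coefficient of dx ∧ dy: ∂f_2/∂x - ∂f_1/∂y = ∂(-3*x*y)/∂x - ∂(x*y)/∂y = -x - 3*y
  coefficient of dx ∧ dz: ∂f_3/∂x - ∂f_1/∂z = ∂(x*y + 2*y^2 + 3*z^2)/∂x - ∂(x*y)/∂z = y
  coefficient of dy ∧ dz: ∂f_3/∂y - ∂f_2/∂z = ∂(x*y + 2*y^2 + 3*z^2)/∂y - ∂(-3*x*y)/∂z = x + 4*y
Assembling: d(omega) = (-x - 3*y) dx ∧ dy + (y) dx ∧ dz + (x + 4*y) dy ∧ dz.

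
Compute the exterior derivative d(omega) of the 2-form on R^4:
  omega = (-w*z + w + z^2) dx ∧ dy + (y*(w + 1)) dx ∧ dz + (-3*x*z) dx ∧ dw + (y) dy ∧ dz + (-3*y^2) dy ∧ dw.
d(omega) = (-2*w + 2*z - 1) dx ∧ dy ∧ dz + (1 - z) dx ∧ dy ∧ dw + (3*x + y) dx ∧ dz ∧ dw

For a 2-form omega = sum_{i<j} g_{ij} dx_i ∧ dx_j, the exterior derivative is
  d(omega) = sum_{i<j} d(g_{ij}) ∧ dx_i ∧ dx_j = sum_{i<j, k} (∂g_{ij}/∂x_k) dx_k ∧ dx_i ∧ dx_j.
Expand each term, using dx_k ∧ dx_i ∧ dx_j = sgn(permutation) dx_{(a)} ∧ dx_{(b)} ∧ dx_{(c)} with (a < b < c) sorted:
  d(-w*z + w + z^2) includes (∂/∂z)(-w*z + w + z^2) dz = (-w + 2*z) dz, which multiplied by dx ∧ dy gives (-w + 2*z) dx ∧ dy ∧ dz
  d(-w*z + w + z^2) includes (∂/∂w)(-w*z + w + z^2) dw = (1 - z) dw, which multiplied by dx ∧ dy gives (1 - z) dx ∧ dy ∧ dw
  d(y*(w + 1)) includes (∂/∂y)(y*(w + 1)) dy = (w + 1) dy, which multiplied by dx ∧ dz gives (-w - 1) dx ∧ dy ∧ dz
  d(y*(w + 1)) includes (∂/∂w)(y*(w + 1)) dw = (y) dw, which multiplied by dx ∧ dz gives (y) dx ∧ dz ∧ dw
  d(-3*x*z) includes (∂/∂z)(-3*x*z) dz = (-3*x) dz, which multiplied by dx ∧ dw gives (3*x) dx ∧ dz ∧ dw
Collecting like 3-forms: d(omega) = (-2*w + 2*z - 1) dx ∧ dy ∧ dz + (1 - z) dx ∧ dy ∧ dw + (3*x + y) dx ∧ dz ∧ dw.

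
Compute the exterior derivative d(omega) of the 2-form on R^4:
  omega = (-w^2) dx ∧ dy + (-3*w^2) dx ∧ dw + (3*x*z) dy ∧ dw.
d(omega) = (-2*w + 3*z) dx ∧ dy ∧ dw + (-3*x) dy ∧ dz ∧ dw

For a 2-form omega = sum_{i<j} g_{ij} dx_i ∧ dx_j, the exterior derivative is
  d(omega) = sum_{i<j} d(g_{ij}) ∧ dx_i ∧ dx_j = sum_{i<j, k} (∂g_{ij}/∂x_k) dx_k ∧ dx_i ∧ dx_j.
Expand each term, using dx_k ∧ dx_i ∧ dx_j = sgn(permutation) dx_{(a)} ∧ dx_{(b)} ∧ dx_{(c)} with (a < b < c) sorted:
  d(-w^2) includes (∂/∂w)(-w^2) dw = (-2*w) dw, which multiplied by dx ∧ dy gives (-2*w) dx ∧ dy ∧ dw
  d(3*x*z) includes (∂/∂x)(3*x*z) dx = (3*z) dx, which multiplied by dy ∧ dw gives (3*z) dx ∧ dy ∧ dw
  d(3*x*z) includes (∂/∂z)(3*x*z) dz = (3*x) dz, which multiplied by dy ∧ dw gives (-3*x) dy ∧ dz ∧ dw
Collecting like 3-forms: d(omega) = (-2*w + 3*z) dx ∧ dy ∧ dw + (-3*x) dy ∧ dz ∧ dw.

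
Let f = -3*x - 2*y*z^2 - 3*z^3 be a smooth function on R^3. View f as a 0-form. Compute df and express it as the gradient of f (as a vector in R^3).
df = (-3) dx + (-2*z^2) dy + (z*(-4*y - 9*z)) dz; grad f = (-3, -2*z^2, z*(-4*y - 9*z))

For a 0-form f, d f = (∂f/∂x) dx + (∂f/∂y) dy + (∂f/∂z) dz. The components of the vector representation are exactly the entries of grad f in Cartesian coordinates:
  ∂f/∂x = -3
  ∂f/∂y = -2*z^2
  ∂f/∂z = z*(-4*y - 9*z).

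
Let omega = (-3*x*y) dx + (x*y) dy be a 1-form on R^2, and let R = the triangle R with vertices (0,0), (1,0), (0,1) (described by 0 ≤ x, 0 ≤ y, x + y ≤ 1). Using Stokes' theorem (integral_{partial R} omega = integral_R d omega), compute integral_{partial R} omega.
integral_(partial R) omega = 2/3

Stokes: integral_partial_R omega = integral_R d omega with d omega = (∂Q/∂x - ∂P/∂y) dx ∧ dy.
  ∂Q/∂x = y
  ∂P/∂y = -3*x
  integrand = ∂Q/∂x - ∂P/∂y = 3*x + y.
Integrating over R: integral_0^1 integral_0^{1-x} (3*x + y) dy dx = 2/3.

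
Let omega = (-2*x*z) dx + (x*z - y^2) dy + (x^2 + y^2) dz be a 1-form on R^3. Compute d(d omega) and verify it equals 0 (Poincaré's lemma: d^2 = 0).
d(d omega) = 0

Step 1: d omega = sum_{i<j} (∂f_j/∂x_i - ∂f_i/∂x_j) dx_i ∧ dx_j:
  coeff of dx ∧ dy: z
  coeff of dx ∧ dz: 4*x
  coeff of dy ∧ dz: -x + 2*y
Step 2: Apply d again to each 2-form coefficient. The only possible 3-form in R^3 is dx ∧ dy ∧ dz, with coefficient
  ∂(coeff of dy∧dz)/∂x - ∂(coeff of dx∧dz)/∂y + ∂(coeff of dx∧dy)/∂z
  = ∂/∂x (-x + 2*y) - ∂/∂y (4*x) + ∂/∂z (z).
Each of these terms simplifies to sums of mixed partials that cancel in pairs. The result is 0 (by equality of mixed partials for smooth functions — Schwarz / Clairaut).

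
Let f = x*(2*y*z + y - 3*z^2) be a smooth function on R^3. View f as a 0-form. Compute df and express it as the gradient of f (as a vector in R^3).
df = (2*y*z + y - 3*z^2) dx + (x*(2*z + 1)) dy + (2*x*(y - 3*z)) dz; grad f = (2*y*z + y - 3*z^2, x*(2*z + 1), 2*x*(y - 3*z))

For a 0-form f, d f = (∂f/∂x) dx + (∂f/∂y) dy + (∂f/∂z) dz. The components of the vector representation are exactly the entries of grad f in Cartesian coordinates:
  ∂f/∂x = 2*y*z + y - 3*z^2
  ∂f/∂y = x*(2*z + 1)
  ∂f/∂z = 2*x*(y - 3*z).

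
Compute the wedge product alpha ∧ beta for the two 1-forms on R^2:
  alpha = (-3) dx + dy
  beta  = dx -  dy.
alpha ∧ beta = (2) dx ∧ dy

Distribute the wedge, using dx_i ∧ dx_j = -dx_j ∧ dx_i and dx_i ∧ dx_i = 0. For each pair (i, j) with i < j, the coefficient of dx_i ∧ dx_j in alpha ∧ beta is (alpha_i * beta_j - alpha_j * beta_i). Collecting: alpha ∧ beta = (2) dx ∧ dy.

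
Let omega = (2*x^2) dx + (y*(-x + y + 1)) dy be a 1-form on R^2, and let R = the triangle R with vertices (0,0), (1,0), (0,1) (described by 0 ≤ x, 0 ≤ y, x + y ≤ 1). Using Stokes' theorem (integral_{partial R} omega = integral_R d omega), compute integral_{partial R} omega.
integral_(partial R) omega = -1/6

Stokes: integral_partial_R omega = integral_R d omega with d omega = (∂Q/∂x - ∂P/∂y) dx ∧ dy.
  ∂Q/∂x = -y
  ∂P/∂y = 0
  integrand = ∂Q/∂x - ∂P/∂y = -y.
Integrating over R: integral_0^1 integral_0^{1-x} (-y) dy dx = -1/6.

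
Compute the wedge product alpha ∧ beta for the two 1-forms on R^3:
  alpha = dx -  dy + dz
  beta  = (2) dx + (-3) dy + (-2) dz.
alpha ∧ beta = (-1) dx ∧ dy + (-4) dx ∧ dz + (5) dy ∧ dz

Distribute the wedge, using dx_i ∧ dx_j = -dx_j ∧ dx_i and dx_i ∧ dx_i = 0. For each pair (i, j) with i < j, the coefficient of dx_i ∧ dx_j in alpha ∧ beta is (alpha_i * beta_j - alpha_j * beta_i). Collecting: alpha ∧ beta = (-1) dx ∧ dy + (-4) dx ∧ dz + (5) dy ∧ dz.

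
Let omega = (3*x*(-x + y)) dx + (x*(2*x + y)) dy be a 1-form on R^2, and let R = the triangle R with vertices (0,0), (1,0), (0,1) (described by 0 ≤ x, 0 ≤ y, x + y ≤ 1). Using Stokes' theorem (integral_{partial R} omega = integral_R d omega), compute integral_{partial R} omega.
integral_(partial R) omega = 1/3

Stokes: integral_partial_R omega = integral_R d omega with d omega = (∂Q/∂x - ∂P/∂y) dx ∧ dy.
  ∂Q/∂x = 4*x + y
  ∂P/∂y = 3*x
  integrand = ∂Q/∂x - ∂P/∂y = x + y.
Integrating over R: integral_0^1 integral_0^{1-x} (x + y) dy dx = 1/3.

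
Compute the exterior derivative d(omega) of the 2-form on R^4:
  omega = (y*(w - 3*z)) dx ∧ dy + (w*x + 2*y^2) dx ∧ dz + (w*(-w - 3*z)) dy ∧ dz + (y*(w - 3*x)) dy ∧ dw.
d(omega) = (-7*y) dx ∧ dy ∧ dz + (-2*y) dx ∧ dy ∧ dw + (x) dx ∧ dz ∧ dw + (-2*w - 3*z) dy ∧ dz ∧ dw

For a 2-form omega = sum_{i<j} g_{ij} dx_i ∧ dx_j, the exterior derivative is
  d(omega) = sum_{i<j} d(g_{ij}) ∧ dx_i ∧ dx_j = sum_{i<j, k} (∂g_{ij}/∂x_k) dx_k ∧ dx_i ∧ dx_j.
Expand each term, using dx_k ∧ dx_i ∧ dx_j = sgn(permutation) dx_{(a)} ∧ dx_{(b)} ∧ dx_{(c)} with (a < b < c) sorted:
  d(y*(w - 3*z)) includes (∂/∂z)(y*(w - 3*z)) dz = (-3*y) dz, which multiplied by dx ∧ dy gives (-3*y) dx ∧ dy ∧ dz
  d(y*(w - 3*z)) includes (∂/∂w)(y*(w - 3*z)) dw = (y) dw, which multiplied by dx ∧ dy gives (y) dx ∧ dy ∧ dw
  d(w*x + 2*y^2) includes (∂/∂y)(w*x + 2*y^2) dy = (4*y) dy, which multiplied by dx ∧ dz gives (-4*y) dx ∧ dy ∧ dz
  d(w*x + 2*y^2) includes (∂/∂w)(w*x + 2*y^2) dw = (x) dw, which multiplied by dx ∧ dz gives (x) dx ∧ dz ∧ dw
  d(w*(-w - 3*z)) includes (∂/∂w)(w*(-w - 3*z)) dw = (-2*w - 3*z) dw, which multiplied by dy ∧ dz gives (-2*w - 3*z) dy ∧ dz ∧ dw
  d(y*(w - 3*x)) includes (∂/∂x)(y*(w - 3*x)) dx = (-3*y) dx, which multiplied by dy ∧ dw gives (-3*y) dx ∧ dy ∧ dw
Collecting like 3-forms: d(omega) = (-7*y) dx ∧ dy ∧ dz + (-2*y) dx ∧ dy ∧ dw + (x) dx ∧ dz ∧ dw + (-2*w - 3*z) dy ∧ dz ∧ dw.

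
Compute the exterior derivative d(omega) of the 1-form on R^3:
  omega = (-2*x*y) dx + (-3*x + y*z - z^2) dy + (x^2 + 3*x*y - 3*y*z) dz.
d(omega) = (2*x - 3) dx ∧ dy + (2*x + 3*y) dx ∧ dz + (3*x - y - z) dy ∧ dz

For a 1-form omega = sum_i f_i dx_i, the exterior derivative is
  d(omega) = sum_{i < j} (∂f_j/∂x_i - ∂f_i/∂x_j) dx_i ∧ dx_j.
  coefficient of dx ∧ dy: ∂f_2/∂x - ∂f_1/∂y = ∂(-3*x + y*z - z^2)/∂x - ∂(-2*x*y)/∂y = 2*x - 3
  coefficient of dx ∧ dz: ∂f_3/∂x - ∂f_1/∂z = ∂(x^2 + 3*x*y - 3*y*z)/∂x - ∂(-2*x*y)/∂z = 2*x + 3*y
  coefficient of dy ∧ dz: ∂f_3/∂y - ∂f_2/∂z = ∂(x^2 + 3*x*y - 3*y*z)/∂y - ∂(-3*x + y*z - z^2)/∂z = 3*x - y - z
Assembling: d(omega) = (2*x - 3) dx ∧ dy + (2*x + 3*y) dx ∧ dz + (3*x - y - z) dy ∧ dz.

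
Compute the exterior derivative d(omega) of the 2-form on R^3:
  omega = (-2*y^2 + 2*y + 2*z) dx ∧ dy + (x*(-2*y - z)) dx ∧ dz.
d(omega) = (2*x + 2) dx ∧ dy ∧ dz

For a 2-form omega = sum_{i<j} g_{ij} dx_i ∧ dx_j, the exterior derivative is
  d(omega) = sum_{i<j} d(g_{ij}) ∧ dx_i ∧ dx_j = sum_{i<j, k} (∂g_{ij}/∂x_k) dx_k ∧ dx_i ∧ dx_j.
Expand each term, using dx_k ∧ dx_i ∧ dx_j = sgn(permutation) dx_{(a)} ∧ dx_{(b)} ∧ dx_{(c)} with (a < b < c) sorted:
  d(-2*y^2 + 2*y + 2*z) includes (∂/∂z)(-2*y^2 + 2*y + 2*z) dz = (2) dz, which multiplied by dx ∧ dy gives (2) dx ∧ dy ∧ dz
  d(x*(-2*y - z)) includes (∂/∂y)(x*(-2*y - z)) dy = (-2*x) dy, which multiplied by dx ∧ dz gives (2*x) dx ∧ dy ∧ dz
Collecting like 3-forms: d(omega) = (2*x + 2) dx ∧ dy ∧ dz.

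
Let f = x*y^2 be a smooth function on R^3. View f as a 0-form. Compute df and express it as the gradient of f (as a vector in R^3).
df = (y^2) dx + (2*x*y) dy + (0) dz; grad f = (y^2, 2*x*y, 0)

For a 0-form f, d f = (∂f/∂x) dx + (∂f/∂y) dy + (∂f/∂z) dz. The components of the vector representation are exactly the entries of grad f in Cartesian coordinates:
  ∂f/∂x = y^2
  ∂f/∂y = 2*x*y
  ∂f/∂z = 0.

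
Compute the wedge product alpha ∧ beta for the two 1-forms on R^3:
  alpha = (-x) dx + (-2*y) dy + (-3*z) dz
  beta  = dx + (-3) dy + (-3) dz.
alpha ∧ beta = (3*x + 2*y) dx ∧ dy + (3*x + 3*z) dx ∧ dz + (6*y - 9*z) dy ∧ dz

Distribute the wedge, using dx_i ∧ dx_j = -dx_j ∧ dx_i and dx_i ∧ dx_i = 0. For each pair (i, j) with i < j, the coefficient of dx_i ∧ dx_j in alpha ∧ beta is (alpha_i * beta_j - alpha_j * beta_i). Collecting: alpha ∧ beta = (3*x + 2*y) dx ∧ dy + (3*x + 3*z) dx ∧ dz + (6*y - 9*z) dy ∧ dz.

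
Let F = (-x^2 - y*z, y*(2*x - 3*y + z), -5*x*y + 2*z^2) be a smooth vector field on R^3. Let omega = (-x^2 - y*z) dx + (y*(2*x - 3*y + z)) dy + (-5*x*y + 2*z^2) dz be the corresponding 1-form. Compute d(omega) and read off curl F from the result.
d(omega) = (-5*x - y) dy ∧ dz + (4*y) dz ∧ dx + (2*y + z) dx ∧ dy; curl F = (-5*x - y, 4*y, 2*y + z)

d omega = sum_{i<j} (∂f_j/∂x_i - ∂f_i/∂x_j) dx_i ∧ dx_j. Under the identification (dy ∧ dz, dz ∧ dx, dx ∧ dy) ↔ (e_x, e_y, e_z), the coefficients are exactly the components of curl F. Compute:
  ∂R/∂y - ∂Q/∂z = (-5*x) - (y) = -5*x - y
  ∂P/∂z - ∂R/∂x = (-y) - (-5*y) = 4*y
  ∂Q/∂x - ∂P/∂y = (2*y) - (-z) = 2*y + z.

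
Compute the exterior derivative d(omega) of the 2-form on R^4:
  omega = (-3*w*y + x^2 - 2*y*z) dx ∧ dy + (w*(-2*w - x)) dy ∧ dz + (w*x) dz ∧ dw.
d(omega) = (-w - 2*y) dx ∧ dy ∧ dz + (-3*y) dx ∧ dy ∧ dw + (-4*w - x) dy ∧ dz ∧ dw + (w) dx ∧ dz ∧ dw

For a 2-form omega = sum_{i<j} g_{ij} dx_i ∧ dx_j, the exterior derivative is
  d(omega) = sum_{i<j} d(g_{ij}) ∧ dx_i ∧ dx_j = sum_{i<j, k} (∂g_{ij}/∂x_k) dx_k ∧ dx_i ∧ dx_j.
Expand each term, using dx_k ∧ dx_i ∧ dx_j = sgn(permutation) dx_{(a)} ∧ dx_{(b)} ∧ dx_{(c)} with (a < b < c) sorted:
  d(-3*w*y + x^2 - 2*y*z) includes (∂/∂z)(-3*w*y + x^2 - 2*y*z) dz = (-2*y) dz, which multiplied by dx ∧ dy gives (-2*y) dx ∧ dy ∧ dz
  d(-3*w*y + x^2 - 2*y*z) includes (∂/∂w)(-3*w*y + x^2 - 2*y*z) dw = (-3*y) dw, which multiplied by dx ∧ dy gives (-3*y) dx ∧ dy ∧ dw
  d(w*(-2*w - x)) includes (∂/∂x)(w*(-2*w - x)) dx = (-w) dx, which multiplied by dy ∧ dz gives (-w) dx ∧ dy ∧ dz
  d(w*(-2*w - x)) includes (∂/∂w)(w*(-2*w - x)) dw = (-4*w - x) dw, which multiplied by dy ∧ dz gives (-4*w - x) dy ∧ dz ∧ dw
  d(w*x) includes (∂/∂x)(w*x) dx = (w) dx, which multiplied by dz ∧ dw gives (w) dx ∧ dz ∧ dw
Collecting like 3-forms: d(omega) = (-w - 2*y) dx ∧ dy ∧ dz + (-3*y) dx ∧ dy ∧ dw + (-4*w - x) dy ∧ dz ∧ dw + (w) dx ∧ dz ∧ dw.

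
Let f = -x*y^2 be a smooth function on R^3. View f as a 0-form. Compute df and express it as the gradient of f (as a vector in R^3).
df = (-y^2) dx + (-2*x*y) dy + (0) dz; grad f = (-y^2, -2*x*y, 0)

For a 0-form f, d f = (∂f/∂x) dx + (∂f/∂y) dy + (∂f/∂z) dz. The components of the vector representation are exactly the entries of grad f in Cartesian coordinates:
  ∂f/∂x = -y^2
  ∂f/∂y = -2*x*y
  ∂f/∂z = 0.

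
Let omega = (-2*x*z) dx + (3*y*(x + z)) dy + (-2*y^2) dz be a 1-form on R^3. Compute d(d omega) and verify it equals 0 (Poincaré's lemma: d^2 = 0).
d(d omega) = 0

Step 1: d omega = sum_{i<j} (∂f_j/∂x_i - ∂f_i/∂x_j) dx_i ∧ dx_j:
  coeff of dx ∧ dy: 3*y
  coeff of dx ∧ dz: 2*x
  coeff of dy ∧ dz: -7*y
Step 2: Apply d again to each 2-form coefficient. The only possible 3-form in R^3 is dx ∧ dy ∧ dz, with coefficient
  ∂(coeff of dy∧dz)/∂x - ∂(coeff of dx∧dz)/∂y + ∂(coeff of dx∧dy)/∂z
  = ∂/∂x (-7*y) - ∂/∂y (2*x) + ∂/∂z (3*y).
Each of these terms simplifies to sums of mixed partials that cancel in pairs. The result is 0 (by equality of mixed partials for smooth functions — Schwarz / Clairaut).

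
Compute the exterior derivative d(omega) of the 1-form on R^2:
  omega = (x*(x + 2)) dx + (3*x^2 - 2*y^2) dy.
d(omega) = (6*x) dx ∧ dy

For a 1-form omega = sum_i f_i dx_i, the exterior derivative is
  d(omega) = sum_{i < j} (∂f_j/∂x_i - ∂f_i/∂x_j) dx_i ∧ dx_j.
  coefficient of dx ∧ dy: ∂f_2/∂x - ∂f_1/∂y = ∂(3*x^2 - 2*y^2)/∂x - ∂(x*(x + 2))/∂y = 6*x
Assembling: d(omega) = (6*x) dx ∧ dy.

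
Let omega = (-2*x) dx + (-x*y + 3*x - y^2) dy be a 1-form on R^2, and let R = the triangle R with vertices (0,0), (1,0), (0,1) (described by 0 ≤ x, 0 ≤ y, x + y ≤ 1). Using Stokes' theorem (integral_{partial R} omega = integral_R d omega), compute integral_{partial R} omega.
integral_(partial R) omega = 4/3

Stokes: integral_partial_R omega = integral_R d omega with d omega = (∂Q/∂x - ∂P/∂y) dx ∧ dy.
  ∂Q/∂x = 3 - y
  ∂P/∂y = 0
  integrand = ∂Q/∂x - ∂P/∂y = 3 - y.
Integrating over R: integral_0^1 integral_0^{1-x} (3 - y) dy dx = 4/3.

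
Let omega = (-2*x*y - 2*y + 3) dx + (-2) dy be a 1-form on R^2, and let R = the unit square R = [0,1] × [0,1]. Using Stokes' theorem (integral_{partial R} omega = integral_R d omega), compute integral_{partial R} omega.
integral_(partial R) omega = 3

Stokes: integral_partial_R omega = integral_R d omega with d omega = (∂Q/∂x - ∂P/∂y) dx ∧ dy.
  ∂Q/∂x = 0
  ∂P/∂y = -2*x - 2
  integrand = ∂Q/∂x - ∂P/∂y = 2*x + 2.
Integrating over R: integral_0^1 integral_0^1 (2*x + 2) dx dy = 3.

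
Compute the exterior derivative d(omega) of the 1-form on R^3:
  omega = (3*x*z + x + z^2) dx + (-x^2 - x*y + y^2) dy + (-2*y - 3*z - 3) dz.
d(omega) = (-2*x - y) dx ∧ dy + (-3*x - 2*z) dx ∧ dz + (-2) dy ∧ dz

For a 1-form omega = sum_i f_i dx_i, the exterior derivative is
  d(omega) = sum_{i < j} (∂f_j/∂x_i - ∂f_i/∂x_j) dx_i ∧ dx_j.
  coefficient of dx ∧ dy: ∂f_2/∂x - ∂f_1/∂y = ∂(-x^2 - x*y + y^2)/∂x - ∂(3*x*z + x + z^2)/∂y = -2*x - y
  coefficient of dx ∧ dz: ∂f_3/∂x - ∂f_1/∂z = ∂(-2*y - 3*z - 3)/∂x - ∂(3*x*z + x + z^2)/∂z = -3*x - 2*z
  coefficient of dy ∧ dz: ∂f_3/∂y - ∂f_2/∂z = ∂(-2*y - 3*z - 3)/∂y - ∂(-x^2 - x*y + y^2)/∂z = -2
Assembling: d(omega) = (-2*x - y) dx ∧ dy + (-3*x - 2*z) dx ∧ dz + (-2) dy ∧ dz.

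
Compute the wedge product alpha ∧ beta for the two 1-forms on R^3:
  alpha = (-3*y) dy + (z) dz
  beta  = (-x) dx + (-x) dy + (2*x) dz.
alpha ∧ beta = (-3*x*y) dx ∧ dy + (x*(-6*y + z)) dy ∧ dz + (x*z) dx ∧ dz

Distribute the wedge, using dx_i ∧ dx_j = -dx_j ∧ dx_i and dx_i ∧ dx_i = 0. For each pair (i, j) with i < j, the coefficient of dx_i ∧ dx_j in alpha ∧ beta is (alpha_i * beta_j - alpha_j * beta_i). Collecting: alpha ∧ beta = (-3*x*y) dx ∧ dy + (x*(-6*y + z)) dy ∧ dz + (x*z) dx ∧ dz.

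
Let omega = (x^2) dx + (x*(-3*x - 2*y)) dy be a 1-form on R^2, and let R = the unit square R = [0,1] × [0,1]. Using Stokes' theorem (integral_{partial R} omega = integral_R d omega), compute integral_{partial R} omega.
integral_(partial R) omega = -4

Stokes: integral_partial_R omega = integral_R d omega with d omega = (∂Q/∂x - ∂P/∂y) dx ∧ dy.
  ∂Q/∂x = -6*x - 2*y
  ∂P/∂y = 0
  integrand = ∂Q/∂x - ∂P/∂y = -6*x - 2*y.
Integrating over R: integral_0^1 integral_0^1 (-6*x - 2*y) dx dy = -4.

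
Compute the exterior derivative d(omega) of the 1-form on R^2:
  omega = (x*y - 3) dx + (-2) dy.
d(omega) = (-x) dx ∧ dy

For a 1-form omega = sum_i f_i dx_i, the exterior derivative is
  d(omega) = sum_{i < j} (∂f_j/∂x_i - ∂f_i/∂x_j) dx_i ∧ dx_j.
  coefficient of dx ∧ dy: ∂f_2/∂x - ∂f_1/∂y = ∂(-2)/∂x - ∂(x*y - 3)/∂y = -x
Assembling: d(omega) = (-x) dx ∧ dy.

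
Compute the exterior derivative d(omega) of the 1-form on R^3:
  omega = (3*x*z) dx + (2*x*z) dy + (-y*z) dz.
d(omega) = (2*z) dx ∧ dy + (-3*x) dx ∧ dz + (-2*x - z) dy ∧ dz

For a 1-form omega = sum_i f_i dx_i, the exterior derivative is
  d(omega) = sum_{i < j} (∂f_j/∂x_i - ∂f_i/∂x_j) dx_i ∧ dx_j.
  coefficient of dx ∧ dy: ∂f_2/∂x - ∂f_1/∂y = ∂(2*x*z)/∂x - ∂(3*x*z)/∂y = 2*z
  coefficient of dx ∧ dz: ∂f_3/∂x - ∂f_1/∂z = ∂(-y*z)/∂x - ∂(3*x*z)/∂z = -3*x
  coefficient of dy ∧ dz: ∂f_3/∂y - ∂f_2/∂z = ∂(-y*z)/∂y - ∂(2*x*z)/∂z = -2*x - z
Assembling: d(omega) = (2*z) dx ∧ dy + (-3*x) dx ∧ dz + (-2*x - z) dy ∧ dz.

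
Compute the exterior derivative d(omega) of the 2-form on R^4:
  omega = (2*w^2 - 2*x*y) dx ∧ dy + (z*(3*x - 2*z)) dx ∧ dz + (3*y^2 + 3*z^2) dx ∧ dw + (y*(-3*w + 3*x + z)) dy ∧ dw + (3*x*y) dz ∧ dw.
d(omega) = (4*w - 3*y) dx ∧ dy ∧ dw + (3*y - 6*z) dx ∧ dz ∧ dw + (3*x - y) dy ∧ dz ∧ dw

For a 2-form omega = sum_{i<j} g_{ij} dx_i ∧ dx_j, the exterior derivative is
  d(omega) = sum_{i<j} d(g_{ij}) ∧ dx_i ∧ dx_j = sum_{i<j, k} (∂g_{ij}/∂x_k) dx_k ∧ dx_i ∧ dx_j.
Expand each term, using dx_k ∧ dx_i ∧ dx_j = sgn(permutation) dx_{(a)} ∧ dx_{(b)} ∧ dx_{(c)} with (a < b < c) sorted:
  d(2*w^2 - 2*x*y) includes (∂/∂w)(2*w^2 - 2*x*y) dw = (4*w) dw, which multiplied by dx ∧ dy gives (4*w) dx ∧ dy ∧ dw
  d(3*y^2 + 3*z^2) includes (∂/∂y)(3*y^2 + 3*z^2) dy = (6*y) dy, which multiplied by dx ∧ dw gives (-6*y) dx ∧ dy ∧ dw
  d(3*y^2 + 3*z^2) includes (∂/∂z)(3*y^2 + 3*z^2) dz = (6*z) dz, which multiplied by dx ∧ dw gives (-6*z) dx ∧ dz ∧ dw
  d(y*(-3*w + 3*x + z)) includes (∂/∂x)(y*(-3*w + 3*x + z)) dx = (3*y) dx, which multiplied by dy ∧ dw gives (3*y) dx ∧ dy ∧ dw
  d(y*(-3*w + 3*x + z)) includes (∂/∂z)(y*(-3*w + 3*x + z)) dz = (y) dz, which multiplied by dy ∧ dw gives (-y) dy ∧ dz ∧ dw
  d(3*x*y) includes (∂/∂x)(3*x*y) dx = (3*y) dx, which multiplied by dz ∧ dw gives (3*y) dx ∧ dz ∧ dw
  d(3*x*y) includes (∂/∂y)(3*x*y) dy = (3*x) dy, which multiplied by dz ∧ dw gives (3*x) dy ∧ dz ∧ dw
Collecting like 3-forms: d(omega) = (4*w - 3*y) dx ∧ dy ∧ dw + (3*y - 6*z) dx ∧ dz ∧ dw + (3*x - y) dy ∧ dz ∧ dw.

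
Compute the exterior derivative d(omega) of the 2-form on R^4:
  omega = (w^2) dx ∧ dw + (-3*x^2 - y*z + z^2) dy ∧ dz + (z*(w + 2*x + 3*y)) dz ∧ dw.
d(omega) = (-6*x) dx ∧ dy ∧ dz + (2*z) dx ∧ dz ∧ dw + (3*z) dy ∧ dz ∧ dw

For a 2-form omega = sum_{i<j} g_{ij} dx_i ∧ dx_j, the exterior derivative is
  d(omega) = sum_{i<j} d(g_{ij}) ∧ dx_i ∧ dx_j = sum_{i<j, k} (∂g_{ij}/∂x_k) dx_k ∧ dx_i ∧ dx_j.
Expand each term, using dx_k ∧ dx_i ∧ dx_j = sgn(permutation) dx_{(a)} ∧ dx_{(b)} ∧ dx_{(c)} with (a < b < c) sorted:
  d(-3*x^2 - y*z + z^2) includes (∂/∂x)(-3*x^2 - y*z + z^2) dx = (-6*x) dx, which multiplied by dy ∧ dz gives (-6*x) dx ∧ dy ∧ dz
  d(z*(w + 2*x + 3*y)) includes (∂/∂x)(z*(w + 2*x + 3*y)) dx = (2*z) dx, which multiplied by dz ∧ dw gives (2*z) dx ∧ dz ∧ dw
  d(z*(w + 2*x + 3*y)) includes (∂/∂y)(z*(w + 2*x + 3*y)) dy = (3*z) dy, which multiplied by dz ∧ dw gives (3*z) dy ∧ dz ∧ dw
Collecting like 3-forms: d(omega) = (-6*x) dx ∧ dy ∧ dz + (2*z) dx ∧ dz ∧ dw + (3*z) dy ∧ dz ∧ dw.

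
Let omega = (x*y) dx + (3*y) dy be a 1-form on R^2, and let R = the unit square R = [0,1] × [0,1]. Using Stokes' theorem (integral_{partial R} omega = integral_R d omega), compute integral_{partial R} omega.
integral_(partial R) omega = -1/2

Stokes: integral_partial_R omega = integral_R d omega with d omega = (∂Q/∂x - ∂P/∂y) dx ∧ dy.
  ∂Q/∂x = 0
  ∂P/∂y = x
  integrand = ∂Q/∂x - ∂P/∂y = -x.
Integrating over R: integral_0^1 integral_0^1 (-x) dx dy = -1/2.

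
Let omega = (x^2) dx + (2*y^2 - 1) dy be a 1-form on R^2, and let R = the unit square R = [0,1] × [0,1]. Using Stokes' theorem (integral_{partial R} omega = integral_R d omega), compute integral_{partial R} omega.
integral_(partial R) omega = 0

Stokes: integral_partial_R omega = integral_R d omega with d omega = (∂Q/∂x - ∂P/∂y) dx ∧ dy.
  ∂Q/∂x = 0
  ∂P/∂y = 0
  integrand = ∂Q/∂x - ∂P/∂y = 0.
Integrating over R: integral_0^1 integral_0^1 (0) dx dy = 0.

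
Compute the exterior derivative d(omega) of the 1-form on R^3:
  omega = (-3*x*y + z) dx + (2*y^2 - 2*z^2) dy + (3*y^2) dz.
d(omega) = (3*x) dx ∧ dy + (-1) dx ∧ dz + (6*y + 4*z) dy ∧ dz

For a 1-form omega = sum_i f_i dx_i, the exterior derivative is
  d(omega) = sum_{i < j} (∂f_j/∂x_i - ∂f_i/∂x_j) dx_i ∧ dx_j.
  coefficient of dx ∧ dy: ∂f_2/∂x - ∂f_1/∂y = ∂(2*y^2 - 2*z^2)/∂x - ∂(-3*x*y + z)/∂y = 3*x
  coefficient of dx ∧ dz: ∂f_3/∂x - ∂f_1/∂z = ∂(3*y^2)/∂x - ∂(-3*x*y + z)/∂z = -1
  coefficient of dy ∧ dz: ∂f_3/∂y - ∂f_2/∂z = ∂(3*y^2)/∂y - ∂(2*y^2 - 2*z^2)/∂z = 6*y + 4*z
Assembling: d(omega) = (3*x) dx ∧ dy + (-1) dx ∧ dz + (6*y + 4*z) dy ∧ dz.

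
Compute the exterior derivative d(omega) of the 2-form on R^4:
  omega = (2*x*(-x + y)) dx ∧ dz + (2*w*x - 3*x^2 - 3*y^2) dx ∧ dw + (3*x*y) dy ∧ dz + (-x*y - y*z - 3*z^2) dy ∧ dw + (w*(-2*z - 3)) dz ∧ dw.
d(omega) = (-2*x + 3*y) dx ∧ dy ∧ dz + (5*y) dx ∧ dy ∧ dw + (y + 6*z) dy ∧ dz ∧ dw

For a 2-form omega = sum_{i<j} g_{ij} dx_i ∧ dx_j, the exterior derivative is
  d(omega) = sum_{i<j} d(g_{ij}) ∧ dx_i ∧ dx_j = sum_{i<j, k} (∂g_{ij}/∂x_k) dx_k ∧ dx_i ∧ dx_j.
Expand each term, using dx_k ∧ dx_i ∧ dx_j = sgn(permutation) dx_{(a)} ∧ dx_{(b)} ∧ dx_{(c)} with (a < b < c) sorted:
  d(2*x*(-x + y)) includes (∂/∂y)(2*x*(-x + y)) dy = (2*x) dy, which multiplied by dx ∧ dz gives (-2*x) dx ∧ dy ∧ dz
  d(2*w*x - 3*x^2 - 3*y^2) includes (∂/∂y)(2*w*x - 3*x^2 - 3*y^2) dy = (-6*y) dy, which multiplied by dx ∧ dw gives (6*y) dx ∧ dy ∧ dw
  d(3*x*y) includes (∂/∂x)(3*x*y) dx = (3*y) dx, which multiplied by dy ∧ dz gives (3*y) dx ∧ dy ∧ dz
  d(-x*y - y*z - 3*z^2) includes (∂/∂x)(-x*y - y*z - 3*z^2) dx = (-y) dx, which multiplied by dy ∧ dw gives (-y) dx ∧ dy ∧ dw
  d(-x*y - y*z - 3*z^2) includes (∂/∂z)(-x*y - y*z - 3*z^2) dz = (-y - 6*z) dz, which multiplied by dy ∧ dw gives (y + 6*z) dy ∧ dz ∧ dw
Collecting like 3-forms: d(omega) = (-2*x + 3*y) dx ∧ dy ∧ dz + (5*y) dx ∧ dy ∧ dw + (y + 6*z) dy ∧ dz ∧ dw.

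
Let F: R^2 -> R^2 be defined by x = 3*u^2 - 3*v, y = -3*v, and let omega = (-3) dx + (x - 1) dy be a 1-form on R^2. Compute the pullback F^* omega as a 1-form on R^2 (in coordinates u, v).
F^* omega = (-18*u) du + (-9*u^2 + 9*v + 12) dv

Using F^*(f dg) = (f ∘ F) d(g ∘ F), substitute each coordinate x_i by F_i(u, v) in f_i, and replace dx_i by d F_i = (∂F_i/∂u) du + (∂F_i/∂v) dv.
  For the x component: f_1(F) = -3; d F_1 = (6*u) du + (-3) dv
  For the y component: f_2(F) = 3*u^2 - 3*v - 1; d F_2 = (0) du + (-3) dv
Combining and collecting du, dv coefficients:
  coeff of du: -18*u
  coeff of dv: -9*u^2 + 9*v + 12
F^* omega = (-18*u) du + (-9*u^2 + 9*v + 12) dv.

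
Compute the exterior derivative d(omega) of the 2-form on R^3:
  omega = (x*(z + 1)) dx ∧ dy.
d(omega) = (x) dx ∧ dy ∧ dz

For a 2-form omega = sum_{i<j} g_{ij} dx_i ∧ dx_j, the exterior derivative is
  d(omega) = sum_{i<j} d(g_{ij}) ∧ dx_i ∧ dx_j = sum_{i<j, k} (∂g_{ij}/∂x_k) dx_k ∧ dx_i ∧ dx_j.
Expand each term, using dx_k ∧ dx_i ∧ dx_j = sgn(permutation) dx_{(a)} ∧ dx_{(b)} ∧ dx_{(c)} with (a < b < c) sorted:
  d(x*(z + 1)) includes (∂/∂z)(x*(z + 1)) dz = (x) dz, which multiplied by dx ∧ dy gives (x) dx ∧ dy ∧ dz
Collecting like 3-forms: d(omega) = (x) dx ∧ dy ∧ dz.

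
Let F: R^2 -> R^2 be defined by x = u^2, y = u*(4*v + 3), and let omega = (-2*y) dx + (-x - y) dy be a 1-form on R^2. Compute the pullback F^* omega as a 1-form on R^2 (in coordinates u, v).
F^* omega = (u*(-20*u*v - 15*u - 16*v^2 - 24*v - 9)) du + (4*u^2*(-u - 4*v - 3)) dv

Using F^*(f dg) = (f ∘ F) d(g ∘ F), substitute each coordinate x_i by F_i(u, v) in f_i, and replace dx_i by d F_i = (∂F_i/∂u) du + (∂F_i/∂v) dv.
  For the x component: f_1(F) = 2*u*(-4*v - 3); d F_1 = (2*u) du + (0) dv
  For the y component: f_2(F) = u*(-u - 4*v - 3); d F_2 = (4*v + 3) du + (4*u) dv
Combining and collecting du, dv coefficients:
  coeff of du: u*(-20*u*v - 15*u - 16*v^2 - 24*v - 9)
  coeff of dv: 4*u^2*(-u - 4*v - 3)
F^* omega = (u*(-20*u*v - 15*u - 16*v^2 - 24*v - 9)) du + (4*u^2*(-u - 4*v - 3)) dv.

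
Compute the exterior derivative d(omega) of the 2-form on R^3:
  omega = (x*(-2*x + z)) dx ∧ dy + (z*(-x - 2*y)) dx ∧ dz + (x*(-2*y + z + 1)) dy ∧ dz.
d(omega) = (x - 2*y + 3*z + 1) dx ∧ dy ∧ dz

For a 2-form omega = sum_{i<j} g_{ij} dx_i ∧ dx_j, the exterior derivative is
  d(omega) = sum_{i<j} d(g_{ij}) ∧ dx_i ∧ dx_j = sum_{i<j, k} (∂g_{ij}/∂x_k) dx_k ∧ dx_i ∧ dx_j.
Expand each term, using dx_k ∧ dx_i ∧ dx_j = sgn(permutation) dx_{(a)} ∧ dx_{(b)} ∧ dx_{(c)} with (a < b < c) sorted:
  d(x*(-2*x + z)) includes (∂/∂z)(x*(-2*x + z)) dz = (x) dz, which multiplied by dx ∧ dy gives (x) dx ∧ dy ∧ dz
  d(z*(-x - 2*y)) includes (∂/∂y)(z*(-x - 2*y)) dy = (-2*z) dy, which multiplied by dx ∧ dz gives (2*z) dx ∧ dy ∧ dz
  d(x*(-2*y + z + 1)) includes (∂/∂x)(x*(-2*y + z + 1)) dx = (-2*y + z + 1) dx, which multiplied by dy ∧ dz gives (-2*y + z + 1) dx ∧ dy ∧ dz
Collecting like 3-forms: d(omega) = (x - 2*y + 3*z + 1) dx ∧ dy ∧ dz.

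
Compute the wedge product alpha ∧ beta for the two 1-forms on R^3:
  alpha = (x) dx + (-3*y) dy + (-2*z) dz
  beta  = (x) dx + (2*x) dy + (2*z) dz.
alpha ∧ beta = (x*(2*x + 3*y)) dx ∧ dy + (4*x*z) dx ∧ dz + (2*z*(2*x - 3*y)) dy ∧ dz

Distribute the wedge, using dx_i ∧ dx_j = -dx_j ∧ dx_i and dx_i ∧ dx_i = 0. For each pair (i, j) with i < j, the coefficient of dx_i ∧ dx_j in alpha ∧ beta is (alpha_i * beta_j - alpha_j * beta_i). Collecting: alpha ∧ beta = (x*(2*x + 3*y)) dx ∧ dy + (4*x*z) dx ∧ dz + (2*z*(2*x - 3*y)) dy ∧ dz.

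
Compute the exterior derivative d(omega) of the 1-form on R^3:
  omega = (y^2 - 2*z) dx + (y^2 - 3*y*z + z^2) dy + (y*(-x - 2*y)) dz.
d(omega) = (-2*y) dx ∧ dy + (2 - y) dx ∧ dz + (-x - y - 2*z) dy ∧ dz

For a 1-form omega = sum_i f_i dx_i, the exterior derivative is
  d(omega) = sum_{i < j} (∂f_j/∂x_i - ∂f_i/∂x_j) dx_i ∧ dx_j.
  coefficient of dx ∧ dy: ∂f_2/∂x - ∂f_1/∂y = ∂(y^2 - 3*y*z + z^2)/∂x - ∂(y^2 - 2*z)/∂y = -2*y
  coefficient of dx ∧ dz: ∂f_3/∂x - ∂f_1/∂z = ∂(y*(-x - 2*y))/∂x - ∂(y^2 - 2*z)/∂z = 2 - y
  coefficient of dy ∧ dz: ∂f_3/∂y - ∂f_2/∂z = ∂(y*(-x - 2*y))/∂y - ∂(y^2 - 3*y*z + z^2)/∂z = -x - y - 2*z
Assembling: d(omega) = (-2*y) dx ∧ dy + (2 - y) dx ∧ dz + (-x - y - 2*z) dy ∧ dz.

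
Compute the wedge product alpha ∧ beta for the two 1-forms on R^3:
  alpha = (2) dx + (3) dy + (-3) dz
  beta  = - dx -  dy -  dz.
alpha ∧ beta = (1) dx ∧ dy + (-5) dx ∧ dz + (-6) dy ∧ dz

Distribute the wedge, using dx_i ∧ dx_j = -dx_j ∧ dx_i and dx_i ∧ dx_i = 0. For each pair (i, j) with i < j, the coefficient of dx_i ∧ dx_j in alpha ∧ beta is (alpha_i * beta_j - alpha_j * beta_i). Collecting: alpha ∧ beta = (1) dx ∧ dy + (-5) dx ∧ dz + (-6) dy ∧ dz.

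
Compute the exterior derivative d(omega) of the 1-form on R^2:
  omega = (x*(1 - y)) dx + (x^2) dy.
d(omega) = (3*x) dx ∧ dy

For a 1-form omega = sum_i f_i dx_i, the exterior derivative is
  d(omega) = sum_{i < j} (∂f_j/∂x_i - ∂f_i/∂x_j) dx_i ∧ dx_j.
  coefficient of dx ∧ dy: ∂f_2/∂x - ∂f_1/∂y = ∂(x^2)/∂x - ∂(x*(1 - y))/∂y = 3*x
Assembling: d(omega) = (3*x) dx ∧ dy.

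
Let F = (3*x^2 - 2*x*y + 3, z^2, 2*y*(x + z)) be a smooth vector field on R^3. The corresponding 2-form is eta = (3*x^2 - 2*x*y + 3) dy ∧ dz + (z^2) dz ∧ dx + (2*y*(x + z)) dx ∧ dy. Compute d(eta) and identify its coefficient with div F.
d(eta) = (6*x) dx ∧ dy ∧ dz; div F = 6*x

For a 2-form in R^3 of the form above, applying d gives a 3-form with coefficient ∂P/∂x + ∂Q/∂y + ∂R/∂z:
  ∂P/∂x = 6*x - 2*y
  ∂Q/∂y = 0
  ∂R/∂z = 2*y
Sum = 6*x, which is exactly div F.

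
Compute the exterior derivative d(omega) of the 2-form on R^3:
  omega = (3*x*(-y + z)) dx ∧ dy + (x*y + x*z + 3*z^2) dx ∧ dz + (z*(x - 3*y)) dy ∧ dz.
d(omega) = (2*x + z) dx ∧ dy ∧ dz

For a 2-form omega = sum_{i<j} g_{ij} dx_i ∧ dx_j, the exterior derivative is
  d(omega) = sum_{i<j} d(g_{ij}) ∧ dx_i ∧ dx_j = sum_{i<j, k} (∂g_{ij}/∂x_k) dx_k ∧ dx_i ∧ dx_j.
Expand each term, using dx_k ∧ dx_i ∧ dx_j = sgn(permutation) dx_{(a)} ∧ dx_{(b)} ∧ dx_{(c)} with (a < b < c) sorted:
  d(3*x*(-y + z)) includes (∂/∂z)(3*x*(-y + z)) dz = (3*x) dz, which multiplied by dx ∧ dy gives (3*x) dx ∧ dy ∧ dz
  d(x*y + x*z + 3*z^2) includes (∂/∂y)(x*y + x*z + 3*z^2) dy = (x) dy, which multiplied by dx ∧ dz gives (-x) dx ∧ dy ∧ dz
  d(z*(x - 3*y)) includes (∂/∂x)(z*(x - 3*y)) dx = (z) dx, which multiplied by dy ∧ dz gives (z) dx ∧ dy ∧ dz
Collecting like 3-forms: d(omega) = (2*x + z) dx ∧ dy ∧ dz.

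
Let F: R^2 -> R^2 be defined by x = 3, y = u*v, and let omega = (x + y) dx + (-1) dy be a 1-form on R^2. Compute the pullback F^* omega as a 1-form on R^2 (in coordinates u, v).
F^* omega = (-v) du + (-u) dv

Using F^*(f dg) = (f ∘ F) d(g ∘ F), substitute each coordinate x_i by F_i(u, v) in f_i, and replace dx_i by d F_i = (∂F_i/∂u) du + (∂F_i/∂v) dv.
  For the x component: f_1(F) = u*v + 3; d F_1 = (0) du + (0) dv
  For the y component: f_2(F) = -1; d F_2 = (v) du + (u) dv
Combining and collecting du, dv coefficients:
  coeff of du: -v
  coeff of dv: -u
F^* omega = (-v) du + (-u) dv.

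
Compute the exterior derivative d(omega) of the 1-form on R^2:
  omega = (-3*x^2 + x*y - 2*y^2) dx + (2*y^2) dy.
d(omega) = (-x + 4*y) dx ∧ dy

For a 1-form omega = sum_i f_i dx_i, the exterior derivative is
  d(omega) = sum_{i < j} (∂f_j/∂x_i - ∂f_i/∂x_j) dx_i ∧ dx_j.
  coefficient of dx ∧ dy: ∂f_2/∂x - ∂f_1/∂y = ∂(2*y^2)/∂x - ∂(-3*x^2 + x*y - 2*y^2)/∂y = -x + 4*y
Assembling: d(omega) = (-x + 4*y) dx ∧ dy.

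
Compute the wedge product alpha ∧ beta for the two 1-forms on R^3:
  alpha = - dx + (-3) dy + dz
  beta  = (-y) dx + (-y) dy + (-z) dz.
alpha ∧ beta = (-2*y) dx ∧ dy + (y + z) dx ∧ dz + (y + 3*z) dy ∧ dz

Distribute the wedge, using dx_i ∧ dx_j = -dx_j ∧ dx_i and dx_i ∧ dx_i = 0. For each pair (i, j) with i < j, the coefficient of dx_i ∧ dx_j in alpha ∧ beta is (alpha_i * beta_j - alpha_j * beta_i). Collecting: alpha ∧ beta = (-2*y) dx ∧ dy + (y + z) dx ∧ dz + (y + 3*z) dy ∧ dz.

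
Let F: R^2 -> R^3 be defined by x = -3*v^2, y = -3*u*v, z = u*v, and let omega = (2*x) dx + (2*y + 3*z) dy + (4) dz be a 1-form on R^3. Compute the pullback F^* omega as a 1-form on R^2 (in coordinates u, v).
F^* omega = (v*(9*u*v + 4)) du + (9*u^2*v + 4*u + 36*v^3) dv

Using F^*(f dg) = (f ∘ F) d(g ∘ F), substitute each coordinate x_i by F_i(u, v) in f_i, and replace dx_i by d F_i = (∂F_i/∂u) du + (∂F_i/∂v) dv.
  For the x component: f_1(F) = -6*v^2; d F_1 = (0) du + (-6*v) dv
  For the y component: f_2(F) = -3*u*v; d F_2 = (-3*v) du + (-3*u) dv
  For the z component: f_3(F) = 4; d F_3 = (v) du + (u) dv
Combining and collecting du, dv coefficients:
  coeff of du: v*(9*u*v + 4)
  coeff of dv: 9*u^2*v + 4*u + 36*v^3
F^* omega = (v*(9*u*v + 4)) du + (9*u^2*v + 4*u + 36*v^3) dv.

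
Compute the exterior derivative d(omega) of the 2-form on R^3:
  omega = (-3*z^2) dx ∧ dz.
d(omega) = 0

For a 2-form omega = sum_{i<j} g_{ij} dx_i ∧ dx_j, the exterior derivative is
  d(omega) = sum_{i<j} d(g_{ij}) ∧ dx_i ∧ dx_j = sum_{i<j, k} (∂g_{ij}/∂x_k) dx_k ∧ dx_i ∧ dx_j.
Expand each term, using dx_k ∧ dx_i ∧ dx_j = sgn(permutation) dx_{(a)} ∧ dx_{(b)} ∧ dx_{(c)} with (a < b < c) sorted:

Collecting like 3-forms: d(omega) = 0.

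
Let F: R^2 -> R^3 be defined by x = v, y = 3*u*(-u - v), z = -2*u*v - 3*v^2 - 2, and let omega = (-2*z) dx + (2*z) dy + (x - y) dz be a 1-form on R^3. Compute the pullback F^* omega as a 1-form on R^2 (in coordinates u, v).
F^* omega = (18*u^2*v + 42*u*v^2 + 24*u + 18*v^3 - 2*v^2 + 12*v) du + (-6*u^3 - 12*u^2*v + 2*u*v + 12*u + 4) dv

Using F^*(f dg) = (f ∘ F) d(g ∘ F), substitute each coordinate x_i by F_i(u, v) in f_i, and replace dx_i by d F_i = (∂F_i/∂u) du + (∂F_i/∂v) dv.
  For the x component: f_1(F) = 4*u*v + 6*v^2 + 4; d F_1 = (0) du + (1) dv
  For the y component: f_2(F) = -4*u*v - 6*v^2 - 4; d F_2 = (-6*u - 3*v) du + (-3*u) dv
  For the z component: f_3(F) = 3*u^2 + 3*u*v + v; d F_3 = (-2*v) du + (-2*u - 6*v) dv
Combining and collecting du, dv coefficients:
  coeff of du: 18*u^2*v + 42*u*v^2 + 24*u + 18*v^3 - 2*v^2 + 12*v
  coeff of dv: -6*u^3 - 12*u^2*v + 2*u*v + 12*u + 4
F^* omega = (18*u^2*v + 42*u*v^2 + 24*u + 18*v^3 - 2*v^2 + 12*v) du + (-6*u^3 - 12*u^2*v + 2*u*v + 12*u + 4) dv.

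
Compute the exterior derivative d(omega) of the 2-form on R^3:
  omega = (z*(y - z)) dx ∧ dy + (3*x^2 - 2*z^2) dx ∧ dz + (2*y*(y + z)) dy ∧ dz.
d(omega) = (y - 2*z) dx ∧ dy ∧ dz

For a 2-form omega = sum_{i<j} g_{ij} dx_i ∧ dx_j, the exterior derivative is
  d(omega) = sum_{i<j} d(g_{ij}) ∧ dx_i ∧ dx_j = sum_{i<j, k} (∂g_{ij}/∂x_k) dx_k ∧ dx_i ∧ dx_j.
Expand each term, using dx_k ∧ dx_i ∧ dx_j = sgn(permutation) dx_{(a)} ∧ dx_{(b)} ∧ dx_{(c)} with (a < b < c) sorted:
  d(z*(y - z)) includes (∂/∂z)(z*(y - z)) dz = (y - 2*z) dz, which multiplied by dx ∧ dy gives (y - 2*z) dx ∧ dy ∧ dz
Collecting like 3-forms: d(omega) = (y - 2*z) dx ∧ dy ∧ dz.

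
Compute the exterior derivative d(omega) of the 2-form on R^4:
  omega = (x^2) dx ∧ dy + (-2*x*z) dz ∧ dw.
d(omega) = (-2*z) dx ∧ dz ∧ dw

For a 2-form omega = sum_{i<j} g_{ij} dx_i ∧ dx_j, the exterior derivative is
  d(omega) = sum_{i<j} d(g_{ij}) ∧ dx_i ∧ dx_j = sum_{i<j, k} (∂g_{ij}/∂x_k) dx_k ∧ dx_i ∧ dx_j.
Expand each term, using dx_k ∧ dx_i ∧ dx_j = sgn(permutation) dx_{(a)} ∧ dx_{(b)} ∧ dx_{(c)} with (a < b < c) sorted:
  d(-2*x*z) includes (∂/∂x)(-2*x*z) dx = (-2*z) dx, which multiplied by dz ∧ dw gives (-2*z) dx ∧ dz ∧ dw
Collecting like 3-forms: d(omega) = (-2*z) dx ∧ dz ∧ dw.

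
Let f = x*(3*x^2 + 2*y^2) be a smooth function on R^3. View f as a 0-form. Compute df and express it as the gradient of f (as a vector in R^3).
df = (9*x^2 + 2*y^2) dx + (4*x*y) dy + (0) dz; grad f = (9*x^2 + 2*y^2, 4*x*y, 0)

For a 0-form f, d f = (∂f/∂x) dx + (∂f/∂y) dy + (∂f/∂z) dz. The components of the vector representation are exactly the entries of grad f in Cartesian coordinates:
  ∂f/∂x = 9*x^2 + 2*y^2
  ∂f/∂y = 4*x*y
  ∂f/∂z = 0.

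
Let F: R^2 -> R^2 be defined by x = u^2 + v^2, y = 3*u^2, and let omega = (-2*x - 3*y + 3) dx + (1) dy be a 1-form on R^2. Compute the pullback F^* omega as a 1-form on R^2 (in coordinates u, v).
F^* omega = (2*u*(-11*u^2 - 2*v^2 + 6)) du + (2*v*(-11*u^2 - 2*v^2 + 3)) dv

Using F^*(f dg) = (f ∘ F) d(g ∘ F), substitute each coordinate x_i by F_i(u, v) in f_i, and replace dx_i by d F_i = (∂F_i/∂u) du + (∂F_i/∂v) dv.
  For the x component: f_1(F) = -11*u^2 - 2*v^2 + 3; d F_1 = (2*u) du + (2*v) dv
  For the y component: f_2(F) = 1; d F_2 = (6*u) du + (0) dv
Combining and collecting du, dv coefficients:
  coeff of du: 2*u*(-11*u^2 - 2*v^2 + 6)
  coeff of dv: 2*v*(-11*u^2 - 2*v^2 + 3)
F^* omega = (2*u*(-11*u^2 - 2*v^2 + 6)) du + (2*v*(-11*u^2 - 2*v^2 + 3)) dv.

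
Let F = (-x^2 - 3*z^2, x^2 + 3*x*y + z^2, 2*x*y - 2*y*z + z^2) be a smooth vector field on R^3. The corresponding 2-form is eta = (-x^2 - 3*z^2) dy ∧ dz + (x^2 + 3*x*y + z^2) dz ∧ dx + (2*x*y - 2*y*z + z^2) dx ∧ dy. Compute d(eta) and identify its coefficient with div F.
d(eta) = (x - 2*y + 2*z) dx ∧ dy ∧ dz; div F = x - 2*y + 2*z

For a 2-form in R^3 of the form above, applying d gives a 3-form with coefficient ∂P/∂x + ∂Q/∂y + ∂R/∂z:
  ∂P/∂x = -2*x
  ∂Q/∂y = 3*x
  ∂R/∂z = -2*y + 2*z
Sum = x - 2*y + 2*z, which is exactly div F.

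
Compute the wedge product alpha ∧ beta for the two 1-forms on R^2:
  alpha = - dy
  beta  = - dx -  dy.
alpha ∧ beta = (-1) dx ∧ dy

Distribute the wedge, using dx_i ∧ dx_j = -dx_j ∧ dx_i and dx_i ∧ dx_i = 0. For each pair (i, j) with i < j, the coefficient of dx_i ∧ dx_j in alpha ∧ beta is (alpha_i * beta_j - alpha_j * beta_i). Collecting: alpha ∧ beta = (-1) dx ∧ dy.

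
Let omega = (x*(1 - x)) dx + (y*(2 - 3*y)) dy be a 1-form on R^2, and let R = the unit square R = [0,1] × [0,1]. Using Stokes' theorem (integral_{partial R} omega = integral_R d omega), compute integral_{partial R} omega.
integral_(partial R) omega = 0

Stokes: integral_partial_R omega = integral_R d omega with d omega = (∂Q/∂x - ∂P/∂y) dx ∧ dy.
  ∂Q/∂x = 0
  ∂P/∂y = 0
  integrand = ∂Q/∂x - ∂P/∂y = 0.
Integrating over R: integral_0^1 integral_0^1 (0) dx dy = 0.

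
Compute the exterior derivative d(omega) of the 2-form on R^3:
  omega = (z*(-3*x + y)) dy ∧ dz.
d(omega) = (-3*z) dx ∧ dy ∧ dz

For a 2-form omega = sum_{i<j} g_{ij} dx_i ∧ dx_j, the exterior derivative is
  d(omega) = sum_{i<j} d(g_{ij}) ∧ dx_i ∧ dx_j = sum_{i<j, k} (∂g_{ij}/∂x_k) dx_k ∧ dx_i ∧ dx_j.
Expand each term, using dx_k ∧ dx_i ∧ dx_j = sgn(permutation) dx_{(a)} ∧ dx_{(b)} ∧ dx_{(c)} with (a < b < c) sorted:
  d(z*(-3*x + y)) includes (∂/∂x)(z*(-3*x + y)) dx = (-3*z) dx, which multiplied by dy ∧ dz gives (-3*z) dx ∧ dy ∧ dz
Collecting like 3-forms: d(omega) = (-3*z) dx ∧ dy ∧ dz.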